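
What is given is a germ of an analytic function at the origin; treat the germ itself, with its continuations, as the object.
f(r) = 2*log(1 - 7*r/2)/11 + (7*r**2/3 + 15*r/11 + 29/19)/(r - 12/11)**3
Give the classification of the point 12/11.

The point is a pole of order 3.

The denominator factor r - 12/11 vanishes at 12/11 and appears to the power 3; the numerator there equals 13313/2299, nonzero, and no other factor vanishes.
The branch terms are analytic at this point.
Hence a pole whose order is the multiplicity, 3.


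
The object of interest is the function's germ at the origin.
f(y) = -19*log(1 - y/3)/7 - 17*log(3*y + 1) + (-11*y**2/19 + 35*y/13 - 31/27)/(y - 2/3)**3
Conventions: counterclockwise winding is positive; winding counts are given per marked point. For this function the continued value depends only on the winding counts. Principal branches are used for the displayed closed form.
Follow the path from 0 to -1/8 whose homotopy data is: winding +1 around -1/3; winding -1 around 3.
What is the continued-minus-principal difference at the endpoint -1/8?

Continued minus principal equals -(200/7)*pi*i.

The rational part is single-valued and drops out of the difference; each branch term changes only by its own monodromy.
(-17)*log(1 - y/(-1/3)): each positive loop around -1/3 adds 2*pi*i to the log, so winding +1 contributes (-17)*(1)*2*pi*i = -(34)*pi*i.
(-19/7)*log(1 - y/(3)): each positive loop around 3 adds 2*pi*i to the log, so winding -1 contributes (-19/7)*(-1)*2*pi*i = (38/7)*pi*i.
Summing the contributions at y = -1/8 gives -(200/7)*pi*i.


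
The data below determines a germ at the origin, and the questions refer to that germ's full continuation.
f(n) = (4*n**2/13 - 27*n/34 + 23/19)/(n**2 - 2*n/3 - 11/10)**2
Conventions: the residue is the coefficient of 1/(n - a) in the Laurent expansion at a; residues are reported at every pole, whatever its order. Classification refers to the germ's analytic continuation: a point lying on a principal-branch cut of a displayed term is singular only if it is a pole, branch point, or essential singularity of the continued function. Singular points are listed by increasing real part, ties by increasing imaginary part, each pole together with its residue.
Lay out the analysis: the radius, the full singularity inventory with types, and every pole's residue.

Radius of convergence at 0: -1/3 + (1/30)*sqrt(1090).
At 1/3 - (1/30)*sqrt(1090): a pole of order 2; residue (688581/199553276)*sqrt(1090).
At 1/3 + (1/30)*sqrt(1090): a pole of order 2; residue -(688581/199553276)*sqrt(1090).

Denominator factor (n**2 - 2*n/3 - 11/10)^2: discriminant 218/45, real irrational roots 1/3 + (1/30)*sqrt(1090) and 1/3 - (1/30)*sqrt(1090); poles of order 2, moduli 1/3 + (1/30)*sqrt(1090) and -1/3 + (1/30)*sqrt(1090).
The radius of convergence is the smallest modulus among the singular points: -1/3 + (1/30)*sqrt(1090).
The factor n**2 - 2*n/3 - 11/10 splits as (n - a)(n - a') with a = 1/3 - (1/30)*sqrt(1090), a' = 1/3 + (1/30)*sqrt(1090). At the order-2 pole a set g(n) = (n - a)^2*f(n) = [4*n**2/13 - 27*n/34 + 23/19] / (n - a')^2.
Order-2 pole: residue = g'(a); g'(1/3 - (1/30)*sqrt(1090)) = (688581/199553276)*sqrt(1090), so the residue is (688581/199553276)*sqrt(1090).
The factor n**2 - 2*n/3 - 11/10 splits as (n - a)(n - a') with a = 1/3 + (1/30)*sqrt(1090), a' = 1/3 - (1/30)*sqrt(1090). At the order-2 pole a set g(n) = (n - a)^2*f(n) = [4*n**2/13 - 27*n/34 + 23/19] / (n - a')^2.
Order-2 pole: residue = g'(a); g'(1/3 + (1/30)*sqrt(1090)) = -(688581/199553276)*sqrt(1090), so the residue is -(688581/199553276)*sqrt(1090).
List the singular points by increasing real part (a conjugate pair: the negative imaginary part first).


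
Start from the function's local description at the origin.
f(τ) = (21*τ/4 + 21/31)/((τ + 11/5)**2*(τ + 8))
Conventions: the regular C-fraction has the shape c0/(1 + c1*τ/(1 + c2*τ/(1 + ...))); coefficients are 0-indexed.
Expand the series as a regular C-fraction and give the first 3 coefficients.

Taylor coefficients (expand at 0): a_0 = 525/30008, a_1 = 310275/2640704, a_2 = -29537025/232381952.
c0 = a_0 = 525/30008. Peel one level at a time: if S = 1 + c*τ/S' with S'(0) = 1, then c is the τ-coefficient of S and S' = c*τ/(S - 1).
S_1 = c0/f = 1 + (-591/88)*τ + (202771/3872)*τ^2 + ...; c1 = -591/88.
S_2 = c1*τ/(S_1 - 1) = 1 + (202771/26004)*τ + ...; c2 = 202771/26004.

The regular C-fraction coefficients are [525/30008, -591/88, 202771/26004].


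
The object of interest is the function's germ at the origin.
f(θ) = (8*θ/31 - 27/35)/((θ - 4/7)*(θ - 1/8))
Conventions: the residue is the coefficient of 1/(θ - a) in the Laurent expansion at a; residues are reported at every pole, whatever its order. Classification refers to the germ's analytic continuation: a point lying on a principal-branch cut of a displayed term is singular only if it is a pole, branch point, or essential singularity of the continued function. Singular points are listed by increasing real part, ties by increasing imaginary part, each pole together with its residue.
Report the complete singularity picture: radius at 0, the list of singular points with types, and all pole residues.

Radius of convergence at 0: 1/8.
At 1/8: a pole of order 1; residue 6416/3875.
At 4/7: a pole of order 1; residue -5416/3875.

Denominator factor (θ - 1/8): pole of order 1 at 1/8, modulus 1/8.
Denominator factor (θ - 4/7): pole of order 1 at 4/7, modulus 4/7.
The radius of convergence is the smallest modulus among the singular points: 1/8.
At the order-1 pole 1/8 set g(θ) = (θ - (1/8))*f(θ) = (8*θ/31 - 27/35)/(θ - 4/7).
Simple pole: residue = g(a) at a = 1/8, which is 6416/3875.
At the order-1 pole 4/7 set g(θ) = (θ - (4/7))*f(θ) = (8*θ/31 - 27/35)/(θ - 1/8).
Simple pole: residue = g(a) at a = 4/7, which is -5416/3875.
List the singular points by increasing real part (a conjugate pair: the negative imaginary part first).


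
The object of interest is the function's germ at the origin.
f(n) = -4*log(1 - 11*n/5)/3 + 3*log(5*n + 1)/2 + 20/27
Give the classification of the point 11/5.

There is no denominator, hence no pole anywhere.
Branch term log(1 - n/(-1/5)): argument at 11/5 is 12, nonzero, so 11/5 is not its branch point (a point on a principal cut is still regular for the continued germ).
Branch term log(1 - n/(5/11)): argument at 11/5 is -96/25, nonzero, so 11/5 is not its branch point (a point on a principal cut is still regular for the continued germ).
So the germ continues analytically to 11/5.

The point is a regular point.


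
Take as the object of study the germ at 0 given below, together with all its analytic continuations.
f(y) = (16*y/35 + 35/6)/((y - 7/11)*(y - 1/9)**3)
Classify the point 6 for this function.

The point is a regular point.

Denominator factors: y - 1/9 = 53/9 at y = 6; y - 7/11 = 59/11 at y = 6 — none vanishes.
So the germ continues analytically to 6.


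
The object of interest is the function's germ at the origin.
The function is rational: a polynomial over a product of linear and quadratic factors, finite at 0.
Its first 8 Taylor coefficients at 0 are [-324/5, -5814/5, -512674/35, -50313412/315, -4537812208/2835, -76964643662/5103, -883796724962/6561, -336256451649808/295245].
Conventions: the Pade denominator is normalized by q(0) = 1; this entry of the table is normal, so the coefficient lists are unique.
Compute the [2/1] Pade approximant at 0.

The Pade approximant has numerator coefficients [-324/5, -584701902/1281685, -17658690606/8971795]; denominator coefficients [1, -25156706/2307033].


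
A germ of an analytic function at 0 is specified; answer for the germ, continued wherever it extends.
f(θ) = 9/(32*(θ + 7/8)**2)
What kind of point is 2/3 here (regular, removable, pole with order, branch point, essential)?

Denominator factors: θ + 7/8 = 37/24 at θ = 2/3 — none vanishes.
So the germ continues analytically to 2/3.

The point is a regular point.


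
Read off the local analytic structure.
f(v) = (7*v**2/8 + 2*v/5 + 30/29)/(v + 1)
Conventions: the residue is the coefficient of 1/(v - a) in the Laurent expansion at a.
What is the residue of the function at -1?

At the order-1 pole -1 set g(v) = (v - (-1))*f(v) = 7*v**2/8 + 2*v/5 + 30/29.
Simple pole: residue = g(a) at a = -1, which is 1751/1160.

The residue is 1751/1160.


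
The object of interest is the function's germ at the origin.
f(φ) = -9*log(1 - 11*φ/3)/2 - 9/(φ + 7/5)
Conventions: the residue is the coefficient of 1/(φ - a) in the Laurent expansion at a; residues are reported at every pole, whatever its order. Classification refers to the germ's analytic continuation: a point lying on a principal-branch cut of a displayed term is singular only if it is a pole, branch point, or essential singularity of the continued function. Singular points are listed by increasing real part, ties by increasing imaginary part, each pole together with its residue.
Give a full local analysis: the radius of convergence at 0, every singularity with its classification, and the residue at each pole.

Radius of convergence at 0: 3/11.
At -7/5: a pole of order 1; residue -9.
At 3/11: a logarithmic branch point.

Denominator factor (φ + 7/5): pole of order 1 at -7/5, modulus 7/5.
Branch term (-9/2)*log(1 - φ/(3/11)): its argument vanishes at φ = 3/11, a logarithmic branch point, modulus 3/11.
The radius of convergence is the smallest modulus among the singular points: 3/11.
The branch term is analytic at -7/5 and contributes nothing to the residue; only the rational part matters.
At the order-1 pole -7/5 set g(φ) = (φ - (-7/5))*(rational part) = -9.
Simple pole: residue = g(a) at a = -7/5, which is -9.
List the singular points by increasing real part (a conjugate pair: the negative imaginary part first).


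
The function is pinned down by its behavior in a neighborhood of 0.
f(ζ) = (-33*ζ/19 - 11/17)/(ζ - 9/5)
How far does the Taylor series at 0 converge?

Denominator factor (ζ - 9/5): pole of order 1 at 9/5, modulus 9/5.
The radius of convergence is the smallest modulus among the singular points: 9/5.

The radius of convergence is 9/5.


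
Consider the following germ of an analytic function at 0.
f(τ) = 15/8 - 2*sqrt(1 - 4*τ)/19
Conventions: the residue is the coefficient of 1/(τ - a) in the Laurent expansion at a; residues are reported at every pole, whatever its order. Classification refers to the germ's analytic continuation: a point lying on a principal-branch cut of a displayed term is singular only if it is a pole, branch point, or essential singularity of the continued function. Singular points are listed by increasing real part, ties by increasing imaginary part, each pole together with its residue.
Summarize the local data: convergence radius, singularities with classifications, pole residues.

Radius of convergence at 0: 1/4.
At 1/4: an algebraic (square-root) branch point.

Branch term (-2/19)*sqrt(1 - τ/(1/4)): its argument vanishes at τ = 1/4, a square-root branch point, modulus 1/4.
The radius of convergence is the smallest modulus among the singular points: 1/4.


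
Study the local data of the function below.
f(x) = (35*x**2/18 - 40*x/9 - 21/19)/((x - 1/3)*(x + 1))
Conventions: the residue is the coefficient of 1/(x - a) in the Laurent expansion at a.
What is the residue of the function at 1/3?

At the order-1 pole 1/3 set g(x) = (x - (1/3))*f(x) = (35*x**2/18 - 40*x/9 - 21/19)/(x + 1).
Simple pole: residue = g(a) at a = 1/3, which is -7297/4104.

The residue is -7297/4104.


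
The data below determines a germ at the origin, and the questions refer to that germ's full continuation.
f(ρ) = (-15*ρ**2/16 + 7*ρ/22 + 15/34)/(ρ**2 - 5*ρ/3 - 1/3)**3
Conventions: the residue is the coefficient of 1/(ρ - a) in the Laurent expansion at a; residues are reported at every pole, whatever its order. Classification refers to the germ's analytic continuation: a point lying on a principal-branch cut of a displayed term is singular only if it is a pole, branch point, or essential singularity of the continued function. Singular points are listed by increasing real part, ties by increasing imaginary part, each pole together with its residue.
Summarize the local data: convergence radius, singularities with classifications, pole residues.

Radius of convergence at 0: -5/6 + (1/6)*sqrt(37).
At 5/6 - (1/6)*sqrt(37): a pole of order 3; residue -(1642275/151553776)*sqrt(37).
At 5/6 + (1/6)*sqrt(37): a pole of order 3; residue (1642275/151553776)*sqrt(37).


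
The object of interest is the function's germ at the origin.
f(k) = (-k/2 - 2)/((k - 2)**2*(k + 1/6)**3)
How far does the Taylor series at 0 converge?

The radius of convergence is 1/6.

Denominator factor (k - 2)^2: pole of order 2 at 2, modulus 2.
Denominator factor (k + 1/6)^3: pole of order 3 at -1/6, modulus 1/6.
The radius of convergence is the smallest modulus among the singular points: 1/6.


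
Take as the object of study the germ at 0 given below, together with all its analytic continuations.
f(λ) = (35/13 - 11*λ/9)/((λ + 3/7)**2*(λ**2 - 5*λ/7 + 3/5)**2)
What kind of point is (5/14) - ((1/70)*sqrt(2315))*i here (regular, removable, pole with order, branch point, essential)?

The denominator factor λ**2 - 5*λ/7 + 3/5 vanishes at (5/14) - ((1/70)*sqrt(2315))*i and appears to the power 2; the numerator there equals (3695/1638) + ((11/630)*sqrt(2315))*i, nonzero, and no other factor vanishes.
Hence a pole whose order is the multiplicity, 2.

The point is a pole of order 2.


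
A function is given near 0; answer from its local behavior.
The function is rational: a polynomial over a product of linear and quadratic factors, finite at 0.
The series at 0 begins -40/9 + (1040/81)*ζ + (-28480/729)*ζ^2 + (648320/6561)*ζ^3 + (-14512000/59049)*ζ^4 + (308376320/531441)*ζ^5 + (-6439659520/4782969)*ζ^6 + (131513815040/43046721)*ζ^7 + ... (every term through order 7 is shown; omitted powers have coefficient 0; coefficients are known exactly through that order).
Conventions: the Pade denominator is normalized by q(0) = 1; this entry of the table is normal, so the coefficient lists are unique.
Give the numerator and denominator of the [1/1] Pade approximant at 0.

The Pade approximant has numerator coefficients [-40/9, -80/117]; denominator coefficients [1, 356/117].

Taylor coefficients needed (read off): a_0 = -40/9, a_1 = 1040/81, a_2 = -28480/729.
Write the denominator as Q(ζ) = 1 + q1*ζ. Requiring Q*f - P = O(ζ^3) with deg P <= 1 kills the coefficients of ζ^2..ζ^2 in Q*f:
  ζ^2: a_2 + q1*a_1 = 0, i.e. -28480/729 + (1040/81)*q1 = 0.
Solving this linear system: q1 = 356/117.
The numerator is Q*f truncated at degree 1: P0 = a_0 = -40/9; P1 = a_1 + q1*a_0 = -80/117.


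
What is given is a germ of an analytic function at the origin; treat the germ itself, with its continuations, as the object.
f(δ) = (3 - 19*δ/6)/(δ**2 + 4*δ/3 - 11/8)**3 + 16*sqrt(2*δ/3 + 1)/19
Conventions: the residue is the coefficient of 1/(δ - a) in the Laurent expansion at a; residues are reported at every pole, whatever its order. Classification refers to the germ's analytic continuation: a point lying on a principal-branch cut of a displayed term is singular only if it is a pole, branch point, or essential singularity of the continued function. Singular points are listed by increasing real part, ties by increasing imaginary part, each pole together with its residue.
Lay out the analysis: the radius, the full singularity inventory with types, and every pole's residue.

Denominator factor (δ**2 + 4*δ/3 - 11/8)^3: discriminant 131/18, real irrational roots -2/3 + (1/12)*sqrt(262) and -2/3 - (1/12)*sqrt(262); poles of order 3, moduli -2/3 + (1/12)*sqrt(262) and 2/3 + (1/12)*sqrt(262).
Branch term (16/19)*sqrt(1 - δ/(-3/2)): its argument vanishes at δ = -3/2, a square-root branch point, modulus 3/2.
The radius of convergence is the smallest modulus among the singular points: -2/3 + (1/12)*sqrt(262).
The branch term is analytic at -2/3 - (1/12)*sqrt(262) and contributes nothing to the residue; only the rational part matters.
The factor δ**2 + 4*δ/3 - 11/8 splits as (δ - a)(δ - a') with a = -2/3 - (1/12)*sqrt(262), a' = -2/3 + (1/12)*sqrt(262). At the order-3 pole a set g(δ) = (δ - a)^3*(rational part) = [3 - 19*δ/6] / (δ - a')^3.
Order-3 pole: residue = g''(a)/2; g''(-2/3 - (1/12)*sqrt(262)) = -(59616/2248091)*sqrt(262), so the residue is -(29808/2248091)*sqrt(262).
The branch term is analytic at -2/3 + (1/12)*sqrt(262) and contributes nothing to the residue; only the rational part matters.
The factor δ**2 + 4*δ/3 - 11/8 splits as (δ - a)(δ - a') with a = -2/3 + (1/12)*sqrt(262), a' = -2/3 - (1/12)*sqrt(262). At the order-3 pole a set g(δ) = (δ - a)^3*(rational part) = [3 - 19*δ/6] / (δ - a')^3.
Order-3 pole: residue = g''(a)/2; g''(-2/3 + (1/12)*sqrt(262)) = (59616/2248091)*sqrt(262), so the residue is (29808/2248091)*sqrt(262).
List the singular points by increasing real part (a conjugate pair: the negative imaginary part first).

Radius of convergence at 0: -2/3 + (1/12)*sqrt(262).
At -2/3 - (1/12)*sqrt(262): a pole of order 3; residue -(29808/2248091)*sqrt(262).
At -3/2: an algebraic (square-root) branch point.
At -2/3 + (1/12)*sqrt(262): a pole of order 3; residue (29808/2248091)*sqrt(262).


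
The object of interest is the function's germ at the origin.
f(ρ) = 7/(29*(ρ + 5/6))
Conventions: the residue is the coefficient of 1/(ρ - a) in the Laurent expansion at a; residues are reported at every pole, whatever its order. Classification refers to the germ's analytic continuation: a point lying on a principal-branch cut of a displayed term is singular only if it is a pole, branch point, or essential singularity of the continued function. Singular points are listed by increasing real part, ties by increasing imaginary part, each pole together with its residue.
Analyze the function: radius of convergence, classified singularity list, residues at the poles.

Denominator factor (ρ + 5/6): pole of order 1 at -5/6, modulus 5/6.
The radius of convergence is the smallest modulus among the singular points: 5/6.
At the order-1 pole -5/6 set g(ρ) = (ρ - (-5/6))*f(ρ) = 7/29.
Simple pole: residue = g(a) at a = -5/6, which is 7/29.

Radius of convergence at 0: 5/6.
At -5/6: a pole of order 1; residue 7/29.


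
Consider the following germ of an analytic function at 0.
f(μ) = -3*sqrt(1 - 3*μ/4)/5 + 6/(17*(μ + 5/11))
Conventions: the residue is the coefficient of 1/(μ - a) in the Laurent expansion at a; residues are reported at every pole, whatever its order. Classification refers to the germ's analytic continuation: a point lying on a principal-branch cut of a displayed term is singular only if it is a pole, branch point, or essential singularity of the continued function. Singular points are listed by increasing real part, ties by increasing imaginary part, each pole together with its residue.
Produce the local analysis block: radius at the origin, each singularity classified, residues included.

Denominator factor (μ + 5/11): pole of order 1 at -5/11, modulus 5/11.
Branch term (-3/5)*sqrt(1 - μ/(4/3)): its argument vanishes at μ = 4/3, a square-root branch point, modulus 4/3.
The radius of convergence is the smallest modulus among the singular points: 5/11.
The branch term is analytic at -5/11 and contributes nothing to the residue; only the rational part matters.
At the order-1 pole -5/11 set g(μ) = (μ - (-5/11))*(rational part) = 6/17.
Simple pole: residue = g(a) at a = -5/11, which is 6/17.
List the singular points by increasing real part (a conjugate pair: the negative imaginary part first).

Radius of convergence at 0: 5/11.
At -5/11: a pole of order 1; residue 6/17.
At 4/3: an algebraic (square-root) branch point.


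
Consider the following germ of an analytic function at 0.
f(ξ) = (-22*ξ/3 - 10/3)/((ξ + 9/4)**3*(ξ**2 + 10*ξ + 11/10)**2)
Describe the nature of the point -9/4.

The denominator factor ξ + 9/4 vanishes at -9/4 and appears to the power 3; the numerator there equals 79/6, nonzero, and no other factor vanishes.
Hence a pole whose order is the multiplicity, 3.

The point is a pole of order 3.


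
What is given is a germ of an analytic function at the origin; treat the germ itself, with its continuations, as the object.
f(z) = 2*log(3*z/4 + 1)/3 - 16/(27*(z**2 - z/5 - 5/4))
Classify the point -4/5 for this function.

Denominator factors: z**2 - z/5 - 5/4 = -9/20 at z = -4/5 — none vanishes.
Branch term log(1 - z/(-4/3)): argument at -4/5 is 2/5, nonzero, so -4/5 is not its branch point (a point on a principal cut is still regular for the continued germ).
So the germ continues analytically to -4/5.

The point is a regular point.


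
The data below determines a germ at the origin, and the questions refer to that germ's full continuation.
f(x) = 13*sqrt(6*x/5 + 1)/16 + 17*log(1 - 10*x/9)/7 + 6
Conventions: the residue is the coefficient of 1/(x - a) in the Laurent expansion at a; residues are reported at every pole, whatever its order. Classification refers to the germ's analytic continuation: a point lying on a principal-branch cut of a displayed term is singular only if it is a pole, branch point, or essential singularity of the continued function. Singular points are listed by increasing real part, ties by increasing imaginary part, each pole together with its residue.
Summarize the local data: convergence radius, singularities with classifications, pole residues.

Branch term (17/7)*log(1 - x/(9/10)): its argument vanishes at x = 9/10, a logarithmic branch point, modulus 9/10.
Branch term (13/16)*sqrt(1 - x/(-5/6)): its argument vanishes at x = -5/6, a square-root branch point, modulus 5/6.
The radius of convergence is the smallest modulus among the singular points: 5/6.
List the singular points by increasing real part (a conjugate pair: the negative imaginary part first).

Radius of convergence at 0: 5/6.
At -5/6: an algebraic (square-root) branch point.
At 9/10: a logarithmic branch point.


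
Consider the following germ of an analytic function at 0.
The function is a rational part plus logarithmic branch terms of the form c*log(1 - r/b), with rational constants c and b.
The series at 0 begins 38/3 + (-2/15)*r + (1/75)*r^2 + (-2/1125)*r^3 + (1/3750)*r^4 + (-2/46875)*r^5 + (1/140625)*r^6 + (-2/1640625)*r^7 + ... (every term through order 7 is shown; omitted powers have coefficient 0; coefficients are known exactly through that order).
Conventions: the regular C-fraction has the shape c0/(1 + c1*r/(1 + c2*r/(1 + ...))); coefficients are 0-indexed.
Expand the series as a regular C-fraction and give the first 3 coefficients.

The regular C-fraction coefficients are [38/3, 1/95, 17/190].

Taylor coefficients (read off): a_0 = 38/3, a_1 = -2/15, a_2 = 1/75.
c0 = a_0 = 38/3. Peel one level at a time: if S = 1 + c*r/S' with S'(0) = 1, then c is the r-coefficient of S and S' = c*r/(S - 1).
S_1 = c0/f = 1 + (1/95)*r + (-17/18050)*r^2 + ...; c1 = 1/95.
S_2 = c1*r/(S_1 - 1) = 1 + (17/190)*r + ...; c2 = 17/190.


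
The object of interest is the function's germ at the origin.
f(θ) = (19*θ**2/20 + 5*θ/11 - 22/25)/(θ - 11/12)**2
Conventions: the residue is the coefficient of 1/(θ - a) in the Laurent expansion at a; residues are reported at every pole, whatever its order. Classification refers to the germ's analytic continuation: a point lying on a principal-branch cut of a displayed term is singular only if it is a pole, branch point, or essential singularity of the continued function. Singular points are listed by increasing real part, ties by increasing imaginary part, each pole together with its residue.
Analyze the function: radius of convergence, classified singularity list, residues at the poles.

Denominator factor (θ - 11/12)^2: pole of order 2 at 11/12, modulus 11/12.
The radius of convergence is the smallest modulus among the singular points: 11/12.
At the order-2 pole 11/12 set g(θ) = (θ - (11/12))^2*f(θ) = 19*θ**2/20 + 5*θ/11 - 22/25.
Order-2 pole: residue = g'(a); g'(11/12) = 2899/1320, so the residue is 2899/1320.

Radius of convergence at 0: 11/12.
At 11/12: a pole of order 2; residue 2899/1320.


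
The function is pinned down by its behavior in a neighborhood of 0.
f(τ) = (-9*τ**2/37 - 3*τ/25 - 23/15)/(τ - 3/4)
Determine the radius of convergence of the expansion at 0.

Denominator factor (τ - 3/4): pole of order 1 at 3/4, modulus 3/4.
The radius of convergence is the smallest modulus among the singular points: 3/4.

The radius of convergence is 3/4.


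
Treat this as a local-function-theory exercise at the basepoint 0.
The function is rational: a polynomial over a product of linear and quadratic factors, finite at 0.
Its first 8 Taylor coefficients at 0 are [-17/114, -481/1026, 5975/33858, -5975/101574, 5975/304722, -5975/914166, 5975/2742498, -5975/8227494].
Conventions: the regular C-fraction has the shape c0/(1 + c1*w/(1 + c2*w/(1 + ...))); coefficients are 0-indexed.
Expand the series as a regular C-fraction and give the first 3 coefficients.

The regular C-fraction coefficients are [-17/114, -481/153, 2849696/809523].

Taylor coefficients (read off): a_0 = -17/114, a_1 = -481/1026, a_2 = 5975/33858.
c0 = a_0 = -17/114. Peel one level at a time: if S = 1 + c*w/S' with S'(0) = 1, then c is the w-coefficient of S and S' = c*w/(S - 1).
S_1 = c0/f = 1 + (-481/153)*w + (2849696/257499)*w^2 + ...; c1 = -481/153.
S_2 = c1*w/(S_1 - 1) = 1 + (2849696/809523)*w + ...; c2 = 2849696/809523.


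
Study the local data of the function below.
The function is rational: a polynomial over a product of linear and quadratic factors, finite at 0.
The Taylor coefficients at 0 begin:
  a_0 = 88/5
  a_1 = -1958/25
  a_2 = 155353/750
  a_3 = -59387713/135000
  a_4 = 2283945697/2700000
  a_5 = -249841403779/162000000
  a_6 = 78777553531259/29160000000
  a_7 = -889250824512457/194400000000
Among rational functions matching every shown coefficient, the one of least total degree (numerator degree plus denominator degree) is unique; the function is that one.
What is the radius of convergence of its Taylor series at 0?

The radius of convergence is 3/4.

No rational of total degree below 5 reproduces all 8 coefficients; solving the [0/5] Pade equations on them gives f(ψ) = 33/(4*(ψ + 3/4)**3*(ψ**2 + ψ/2 + 10/9)), whose expansion matches every shown term.
Denominator factor (ψ**2 + ψ/2 + 10/9): discriminant -151/36, complex-conjugate roots (-1/4) + ((1/12)*sqrt(151))*i and (-1/4) - ((1/12)*sqrt(151))*i; poles of order 1, moduli (1/3)*sqrt(10) and (1/3)*sqrt(10).
Denominator factor (ψ + 3/4)^3: pole of order 3 at -3/4, modulus 3/4.
The radius of convergence is the smallest modulus among the singular points: 3/4.


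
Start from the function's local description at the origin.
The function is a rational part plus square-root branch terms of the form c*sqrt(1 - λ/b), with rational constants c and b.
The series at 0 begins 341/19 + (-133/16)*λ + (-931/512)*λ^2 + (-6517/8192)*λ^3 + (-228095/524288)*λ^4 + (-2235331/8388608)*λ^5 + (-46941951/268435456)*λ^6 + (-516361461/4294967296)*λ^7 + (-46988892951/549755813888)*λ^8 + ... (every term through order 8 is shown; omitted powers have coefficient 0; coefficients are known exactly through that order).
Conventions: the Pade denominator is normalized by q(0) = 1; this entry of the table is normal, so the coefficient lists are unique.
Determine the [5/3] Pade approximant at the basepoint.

Taylor coefficients needed (read off): a_0 = 341/19, a_1 = -133/16, a_2 = -931/512, a_3 = -6517/8192, a_4 = -228095/524288, a_5 = -2235331/8388608, a_6 = -46941951/268435456, a_7 = -516361461/4294967296, a_8 = -46988892951/549755813888.
Write the denominator as Q(λ) = 1 + q1*λ + q2*λ^2 + q3*λ^3. Requiring Q*f - P = O(λ^9) with deg P <= 5 kills the coefficients of λ^6..λ^8 in Q*f:
  λ^6: a_6 + q1*a_5 + q2*a_4 + q3*a_3 = 0, i.e. -46941951/268435456 + (-2235331/8388608)*q1 + (-228095/524288)*q2 + (-6517/8192)*q3 = 0.
  λ^7: a_7 + q1*a_6 + q2*a_5 + q3*a_4 = 0, i.e. -516361461/4294967296 + (-46941951/268435456)*q1 + (-2235331/8388608)*q2 + (-228095/524288)*q3 = 0.
  λ^8: a_8 + q1*a_7 + q2*a_6 + q3*a_5 = 0, i.e. -46988892951/549755813888 + (-516361461/4294967296)*q1 + (-46941951/268435456)*q2 + (-2235331/8388608)*q3 = 0.
Solving this linear system: q1 = -189/128, q2 = 1323/2048, q3 = -5145/65536.
The numerator is Q*f truncated at degree 5: P0 = a_0 = 341/19; P1 = a_1 + q1*a_0 = -84665/2432; P2 = a_2 + q1*a_1 + q2*a_0 = 428995/19456; P3 = a_3 + q1*a_2 + q2*a_1 + q3*a_0 = -3044125/622592; P4 = a_4 + q1*a_3 + q2*a_2 + q3*a_1 = 228095/1048576; P5 = a_5 + q1*a_4 + q2*a_3 + q3*a_2 = 319333/67108864.

The Pade approximant has numerator coefficients [341/19, -84665/2432, 428995/19456, -3044125/622592, 228095/1048576, 319333/67108864]; denominator coefficients [1, -189/128, 1323/2048, -5145/65536].


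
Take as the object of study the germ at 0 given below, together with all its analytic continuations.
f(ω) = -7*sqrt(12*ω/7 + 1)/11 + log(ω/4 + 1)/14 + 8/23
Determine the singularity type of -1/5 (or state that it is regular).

The point is a regular point.

There is no denominator, hence no pole anywhere.
Branch term log(1 - ω/(-4)): argument at -1/5 is 19/20, nonzero, so -1/5 is not its branch point (a point on a principal cut is still regular for the continued germ).
Branch term sqrt(1 - ω/(-7/12)): argument at -1/5 is 23/35, nonzero, so -1/5 is not its branch point (a point on a principal cut is still regular for the continued germ).
So the germ continues analytically to -1/5.


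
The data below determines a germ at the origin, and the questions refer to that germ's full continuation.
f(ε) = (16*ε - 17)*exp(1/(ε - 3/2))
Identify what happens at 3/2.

The exponent 1/(ε - (3/2)) has a pole at 3/2, so exp(1/(ε - (3/2))) takes every nonzero value near it: an essential singularity (not a pole of any order).

The point is an essential singularity.


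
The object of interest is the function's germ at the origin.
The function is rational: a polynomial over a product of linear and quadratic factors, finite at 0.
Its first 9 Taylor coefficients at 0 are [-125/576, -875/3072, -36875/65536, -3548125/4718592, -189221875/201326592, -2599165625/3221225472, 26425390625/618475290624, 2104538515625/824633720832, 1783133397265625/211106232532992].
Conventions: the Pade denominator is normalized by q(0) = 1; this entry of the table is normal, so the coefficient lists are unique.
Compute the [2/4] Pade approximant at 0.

Taylor coefficients needed (read off): a_0 = -125/576, a_1 = -875/3072, a_2 = -36875/65536, a_3 = -3548125/4718592, a_4 = -189221875/201326592, a_5 = -2599165625/3221225472, a_6 = 26425390625/618475290624.
Write the denominator as Q(ξ) = 1 + q1*ξ + q2*ξ^2 + q3*ξ^3 + q4*ξ^4. Requiring Q*f - P = O(ξ^7) with deg P <= 2 kills the coefficients of ξ^3..ξ^6 in Q*f:
  ξ^3: a_3 + q1*a_2 + q2*a_1 + q3*a_0 = 0, i.e. -3548125/4718592 + (-36875/65536)*q1 + (-875/3072)*q2 + (-125/576)*q3 = 0.
  ξ^4: a_4 + q1*a_3 + q2*a_2 + q3*a_1 + q4*a_0 = 0, i.e. -189221875/201326592 + (-3548125/4718592)*q1 + (-36875/65536)*q2 + (-875/3072)*q3 + (-125/576)*q4 = 0.
  ξ^5: a_5 + q1*a_4 + q2*a_3 + q3*a_2 + q4*a_1 = 0, i.e. -2599165625/3221225472 + (-189221875/201326592)*q1 + (-3548125/4718592)*q2 + (-36875/65536)*q3 + (-875/3072)*q4 = 0.
  ξ^6: a_6 + q1*a_5 + q2*a_4 + q3*a_3 + q4*a_2 = 0, i.e. 26425390625/618475290624 + (-2599165625/3221225472)*q1 + (-189221875/201326592)*q2 + (-3548125/4718592)*q3 + (-36875/65536)*q4 = 0.
Solving this linear system: q1 = 43854895/43644192, q2 = -3217985615/465538048, q3 = 44725464175/14897217536, q4 = 34463809675/5586456576.
The numerator is Q*f truncated at degree 2: P0 = a_0 = -125/576; P1 = a_1 + q1*a_0 = -12642237125/25139054592; P2 = a_2 + q1*a_1 + q2*a_0 = 454746875/698307072.

The Pade approximant has numerator coefficients [-125/576, -12642237125/25139054592, 454746875/698307072]; denominator coefficients [1, 43854895/43644192, -3217985615/465538048, 44725464175/14897217536, 34463809675/5586456576].


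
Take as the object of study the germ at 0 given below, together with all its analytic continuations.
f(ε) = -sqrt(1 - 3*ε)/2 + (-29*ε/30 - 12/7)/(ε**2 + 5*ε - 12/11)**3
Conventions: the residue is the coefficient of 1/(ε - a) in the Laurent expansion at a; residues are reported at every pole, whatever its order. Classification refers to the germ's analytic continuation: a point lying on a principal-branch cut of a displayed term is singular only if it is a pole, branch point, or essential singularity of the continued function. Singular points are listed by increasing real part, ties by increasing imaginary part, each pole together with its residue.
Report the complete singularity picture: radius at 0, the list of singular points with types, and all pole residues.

Radius of convergence at 0: -5/2 + (1/22)*sqrt(3553).
At -5/2 - (1/22)*sqrt(3553): a pole of order 3; residue -(7139/471775738)*sqrt(3553).
At -5/2 + (1/22)*sqrt(3553): a pole of order 3; residue (7139/471775738)*sqrt(3553).
At 1/3: an algebraic (square-root) branch point.

Denominator factor (ε**2 + 5*ε - 12/11)^3: discriminant 323/11, real irrational roots -5/2 + (1/22)*sqrt(3553) and -5/2 - (1/22)*sqrt(3553); poles of order 3, moduli -5/2 + (1/22)*sqrt(3553) and 5/2 + (1/22)*sqrt(3553).
Branch term (-1/2)*sqrt(1 - ε/(1/3)): its argument vanishes at ε = 1/3, a square-root branch point, modulus 1/3.
The radius of convergence is the smallest modulus among the singular points: -5/2 + (1/22)*sqrt(3553).
The branch term is analytic at -5/2 - (1/22)*sqrt(3553) and contributes nothing to the residue; only the rational part matters.
The factor ε**2 + 5*ε - 12/11 splits as (ε - a)(ε - a') with a = -5/2 - (1/22)*sqrt(3553), a' = -5/2 + (1/22)*sqrt(3553). At the order-3 pole a set g(ε) = (ε - a)^3*(rational part) = [-29*ε/30 - 12/7] / (ε - a')^3.
Order-3 pole: residue = g''(a)/2; g''(-5/2 - (1/22)*sqrt(3553)) = -(7139/235887869)*sqrt(3553), so the residue is -(7139/471775738)*sqrt(3553).
The branch term is analytic at -5/2 + (1/22)*sqrt(3553) and contributes nothing to the residue; only the rational part matters.
The factor ε**2 + 5*ε - 12/11 splits as (ε - a)(ε - a') with a = -5/2 + (1/22)*sqrt(3553), a' = -5/2 - (1/22)*sqrt(3553). At the order-3 pole a set g(ε) = (ε - a)^3*(rational part) = [-29*ε/30 - 12/7] / (ε - a')^3.
Order-3 pole: residue = g''(a)/2; g''(-5/2 + (1/22)*sqrt(3553)) = (7139/235887869)*sqrt(3553), so the residue is (7139/471775738)*sqrt(3553).
List the singular points by increasing real part (a conjugate pair: the negative imaginary part first).


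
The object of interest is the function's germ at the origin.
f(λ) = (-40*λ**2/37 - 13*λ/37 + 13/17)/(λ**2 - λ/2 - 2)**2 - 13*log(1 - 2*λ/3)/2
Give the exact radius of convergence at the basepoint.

Denominator factor (λ**2 - λ/2 - 2)^2: discriminant 33/4, real irrational roots 1/4 + (1/4)*sqrt(33) and 1/4 - (1/4)*sqrt(33); poles of order 2, moduli 1/4 + (1/4)*sqrt(33) and -1/4 + (1/4)*sqrt(33).
Branch term (-13/2)*log(1 - λ/(3/2)): its argument vanishes at λ = 3/2, a logarithmic branch point, modulus 3/2.
The radius of convergence is the smallest modulus among the singular points: -1/4 + (1/4)*sqrt(33).

The radius of convergence is -1/4 + (1/4)*sqrt(33).


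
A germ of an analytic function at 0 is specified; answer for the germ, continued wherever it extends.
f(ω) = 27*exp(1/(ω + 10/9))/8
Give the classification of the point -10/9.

The exponent 1/(ω - (-10/9)) has a pole at -10/9, so exp(1/(ω - (-10/9))) takes every nonzero value near it: an essential singularity (not a pole of any order).

The point is an essential singularity.


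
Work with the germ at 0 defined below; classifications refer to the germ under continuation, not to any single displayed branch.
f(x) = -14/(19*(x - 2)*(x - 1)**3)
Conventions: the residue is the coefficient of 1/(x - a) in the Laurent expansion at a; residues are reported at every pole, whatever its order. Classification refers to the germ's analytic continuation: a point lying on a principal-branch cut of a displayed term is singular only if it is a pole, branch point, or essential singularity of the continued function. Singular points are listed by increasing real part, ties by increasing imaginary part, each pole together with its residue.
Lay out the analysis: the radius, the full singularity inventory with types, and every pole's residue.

Denominator factor (x - 1)^3: pole of order 3 at 1, modulus 1.
Denominator factor (x - 2): pole of order 1 at 2, modulus 2.
The radius of convergence is the smallest modulus among the singular points: 1.
At the order-3 pole 1 set g(x) = (x - (1))^3*f(x) = -14/(19*(x - 2)).
Order-3 pole: residue = g''(a)/2; g''(1) = 28/19, so the residue is 14/19.
At the order-1 pole 2 set g(x) = (x - (2))*f(x) = -14/(19*(x - 1)**3).
Simple pole: residue = g(a) at a = 2, which is -14/19.
List the singular points by increasing real part (a conjugate pair: the negative imaginary part first).

Radius of convergence at 0: 1.
At 1: a pole of order 3; residue 14/19.
At 2: a pole of order 1; residue -14/19.


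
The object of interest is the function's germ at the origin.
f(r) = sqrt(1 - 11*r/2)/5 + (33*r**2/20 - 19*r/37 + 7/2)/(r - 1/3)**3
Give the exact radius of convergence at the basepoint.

The radius of convergence is 2/11.

Denominator factor (r - 1/3)^3: pole of order 3 at 1/3, modulus 1/3.
Branch term (1/5)*sqrt(1 - r/(2/11)): its argument vanishes at r = 2/11, a square-root branch point, modulus 2/11.
The radius of convergence is the smallest modulus among the singular points: 2/11.


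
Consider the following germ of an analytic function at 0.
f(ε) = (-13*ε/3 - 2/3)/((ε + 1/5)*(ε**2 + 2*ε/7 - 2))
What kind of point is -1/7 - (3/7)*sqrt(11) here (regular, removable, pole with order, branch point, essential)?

The denominator factor ε**2 + 2*ε/7 - 2 vanishes at -1/7 - (3/7)*sqrt(11) and appears to the power 1; the numerator there equals -1/21 + (13/7)*sqrt(11), nonzero, and no other factor vanishes.
Hence a pole whose order is the multiplicity, 1.

The point is a pole of order 1.


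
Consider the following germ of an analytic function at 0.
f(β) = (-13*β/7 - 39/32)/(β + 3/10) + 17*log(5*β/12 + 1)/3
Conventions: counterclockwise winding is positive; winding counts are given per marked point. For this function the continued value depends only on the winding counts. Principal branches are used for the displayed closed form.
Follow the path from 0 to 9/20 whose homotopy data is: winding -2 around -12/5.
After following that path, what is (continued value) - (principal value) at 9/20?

Continued minus principal equals -(68/3)*pi*i.

The rational part is single-valued and drops out of the difference; each branch term changes only by its own monodromy.
(17/3)*log(1 - β/(-12/5)): each positive loop around -12/5 adds 2*pi*i to the log, so winding -2 contributes (17/3)*(-2)*2*pi*i = -(68/3)*pi*i.
Summing the contributions at β = 9/20 gives -(68/3)*pi*i.


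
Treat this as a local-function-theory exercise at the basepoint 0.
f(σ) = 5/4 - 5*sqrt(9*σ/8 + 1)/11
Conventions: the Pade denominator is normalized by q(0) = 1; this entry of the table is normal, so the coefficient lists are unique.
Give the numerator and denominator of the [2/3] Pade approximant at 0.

The Pade approximant has numerator coefficients [35/44, 155/352, -5895/45056]; denominator coefficients [1, 7/8, 27/1024, -81/4096].

Taylor coefficients needed (expand at 0): a_0 = 35/44, a_1 = -45/176, a_2 = 405/5632, a_3 = -3645/90112, a_4 = 164025/5767168, a_5 = -2066715/92274688.
Write the denominator as Q(σ) = 1 + q1*σ + q2*σ^2 + q3*σ^3. Requiring Q*f - P = O(σ^6) with deg P <= 2 kills the coefficients of σ^3..σ^5 in Q*f:
  σ^3: a_3 + q1*a_2 + q2*a_1 + q3*a_0 = 0, i.e. -3645/90112 + (405/5632)*q1 + (-45/176)*q2 + (35/44)*q3 = 0.
  σ^4: a_4 + q1*a_3 + q2*a_2 + q3*a_1 = 0, i.e. 164025/5767168 + (-3645/90112)*q1 + (405/5632)*q2 + (-45/176)*q3 = 0.
  σ^5: a_5 + q1*a_4 + q2*a_3 + q3*a_2 = 0, i.e. -2066715/92274688 + (164025/5767168)*q1 + (-3645/90112)*q2 + (405/5632)*q3 = 0.
Solving this linear system: q1 = 7/8, q2 = 27/1024, q3 = -81/4096.
The numerator is Q*f truncated at degree 2: P0 = a_0 = 35/44; P1 = a_1 + q1*a_0 = 155/352; P2 = a_2 + q1*a_1 + q2*a_0 = -5895/45056.
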